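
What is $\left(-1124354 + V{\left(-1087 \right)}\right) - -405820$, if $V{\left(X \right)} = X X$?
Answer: $463035$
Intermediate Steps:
$V{\left(X \right)} = X^{2}$
$\left(-1124354 + V{\left(-1087 \right)}\right) - -405820 = \left(-1124354 + \left(-1087\right)^{2}\right) - -405820 = \left(-1124354 + 1181569\right) + \left(406141 - 321\right) = 57215 + 405820 = 463035$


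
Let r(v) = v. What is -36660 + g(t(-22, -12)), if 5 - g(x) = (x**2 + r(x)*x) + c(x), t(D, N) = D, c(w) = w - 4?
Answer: -37597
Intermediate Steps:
c(w) = -4 + w
g(x) = 9 - x - 2*x**2 (g(x) = 5 - ((x**2 + x*x) + (-4 + x)) = 5 - ((x**2 + x**2) + (-4 + x)) = 5 - (2*x**2 + (-4 + x)) = 5 - (-4 + x + 2*x**2) = 5 + (4 - x - 2*x**2) = 9 - x - 2*x**2)
-36660 + g(t(-22, -12)) = -36660 + (9 - 1*(-22) - 2*(-22)**2) = -36660 + (9 + 22 - 2*484) = -36660 + (9 + 22 - 968) = -36660 - 937 = -37597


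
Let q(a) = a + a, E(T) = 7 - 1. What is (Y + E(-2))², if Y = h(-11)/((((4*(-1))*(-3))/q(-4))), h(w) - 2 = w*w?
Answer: 5776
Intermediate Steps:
E(T) = 6
q(a) = 2*a
h(w) = 2 + w² (h(w) = 2 + w*w = 2 + w²)
Y = -82 (Y = (2 + (-11)²)/((((4*(-1))*(-3))/((2*(-4))))) = (2 + 121)/((-4*(-3)/(-8))) = 123/((12*(-⅛))) = 123/(-3/2) = 123*(-⅔) = -82)
(Y + E(-2))² = (-82 + 6)² = (-76)² = 5776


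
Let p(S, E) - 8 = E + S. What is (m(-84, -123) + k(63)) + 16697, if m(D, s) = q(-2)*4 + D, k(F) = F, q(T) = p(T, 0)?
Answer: 16700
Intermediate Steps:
p(S, E) = 8 + E + S (p(S, E) = 8 + (E + S) = 8 + E + S)
q(T) = 8 + T (q(T) = 8 + 0 + T = 8 + T)
m(D, s) = 24 + D (m(D, s) = (8 - 2)*4 + D = 6*4 + D = 24 + D)
(m(-84, -123) + k(63)) + 16697 = ((24 - 84) + 63) + 16697 = (-60 + 63) + 16697 = 3 + 16697 = 16700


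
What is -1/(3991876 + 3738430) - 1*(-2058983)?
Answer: 15916568638797/7730306 ≈ 2.0590e+6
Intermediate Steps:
-1/(3991876 + 3738430) - 1*(-2058983) = -1/7730306 + 2058983 = 15916568638797/7730306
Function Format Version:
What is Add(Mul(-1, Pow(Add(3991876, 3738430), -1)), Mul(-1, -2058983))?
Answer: Rational(15916568638797, 7730306) ≈ 2.0590e+6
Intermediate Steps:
Add(Mul(-1, Pow(Add(3991876, 3738430), -1)), Mul(-1, -2058983)) = Add(Mul(-1, Pow(7730306, -1)), 2058983) = Add(Mul(-1, Rational(1, 7730306)), 2058983) = Add(Rational(-1, 7730306), 2058983) = Rational(15916568638797, 7730306)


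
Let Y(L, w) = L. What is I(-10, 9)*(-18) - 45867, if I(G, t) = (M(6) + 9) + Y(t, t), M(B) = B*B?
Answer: -46839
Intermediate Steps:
M(B) = B²
I(G, t) = 45 + t (I(G, t) = (6² + 9) + t = (36 + 9) + t = 45 + t)
I(-10, 9)*(-18) - 45867 = (45 + 9)*(-18) - 45867 = 54*(-18) - 45867 = -972 - 45867 = -46839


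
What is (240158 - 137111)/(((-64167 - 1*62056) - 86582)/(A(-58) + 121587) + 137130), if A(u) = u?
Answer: 4174399621/5555019655 ≈ 0.75146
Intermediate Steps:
(240158 - 137111)/(((-64167 - 1*62056) - 86582)/(A(-58) + 121587) + 137130) = (240158 - 137111)/(((-64167 - 1*62056) - 86582)/(-58 + 121587) + 137130) = 103047/(((-64167 - 62056) - 86582)/121529 + 137130) = 103047/((-126223 - 86582)*(1/121529) + 137130) = 103047/(-212805*1/121529 + 137130) = 103047/(-212805/121529 + 137130) = 103047/(16665058965/121529) = 103047*(121529/16665058965) = 4174399621/5555019655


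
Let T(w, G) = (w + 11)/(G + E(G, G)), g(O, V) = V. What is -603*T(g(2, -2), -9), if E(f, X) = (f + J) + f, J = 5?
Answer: 5427/22 ≈ 246.68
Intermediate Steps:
E(f, X) = 5 + 2*f (E(f, X) = (f + 5) + f = (5 + f) + f = 5 + 2*f)
T(w, G) = (11 + w)/(5 + 3*G) (T(w, G) = (w + 11)/(G + (5 + 2*G)) = (11 + w)/(5 + 3*G))
-603*T(g(2, -2), -9) = -603*(11 - 2)/(5 + 3*(-9)) = -603*9/(5 - 27) = -603*9/(-22) = -(-603)*9/22 = -603*(-9/22) = 5427/22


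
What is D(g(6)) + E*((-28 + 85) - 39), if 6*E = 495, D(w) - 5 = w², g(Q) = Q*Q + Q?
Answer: 3254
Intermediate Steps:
g(Q) = Q + Q² (g(Q) = Q² + Q = Q + Q²)
D(w) = 5 + w²
E = 165/2 (E = (⅙)*495 = 165/2 ≈ 82.500)
D(g(6)) + E*((-28 + 85) - 39) = (5 + (6*(1 + 6))²) + 165*((-28 + 85) - 39)/2 = (5 + (6*7)²) + 165*(57 - 39)/2 = (5 + 42²) + (165/2)*18 = (5 + 1764) + 1485 = 1769 + 1485 = 3254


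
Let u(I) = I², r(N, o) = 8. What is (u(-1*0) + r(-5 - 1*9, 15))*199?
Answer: 1592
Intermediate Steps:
(u(-1*0) + r(-5 - 1*9, 15))*199 = ((-1*0)² + 8)*199 = (0² + 8)*199 = (0 + 8)*199 = 8*199 = 1592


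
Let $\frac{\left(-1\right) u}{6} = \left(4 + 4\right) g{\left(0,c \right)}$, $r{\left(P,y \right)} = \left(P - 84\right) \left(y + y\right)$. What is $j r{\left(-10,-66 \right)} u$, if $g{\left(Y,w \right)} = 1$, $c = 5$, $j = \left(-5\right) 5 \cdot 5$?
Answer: $74448000$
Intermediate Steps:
$r{\left(P,y \right)} = 2 y \left(-84 + P\right)$ ($r{\left(P,y \right)} = \left(-84 + P\right) 2 y = 2 y \left(-84 + P\right)$)
$j = -125$ ($j = \left(-25\right) 5 = -125$)
$u = -48$ ($u = - 6 \left(4 + 4\right) 1 = - 6 \cdot 8 \cdot 1 = \left(-6\right) 8 = -48$)
$j r{\left(-10,-66 \right)} u = - 125 \cdot 2 \left(-66\right) \left(-84 - 10\right) \left(-48\right) = - 125 \cdot 2 \left(-66\right) \left(-94\right) \left(-48\right) = \left(-125\right) 12408 \left(-48\right) = \left(-1551000\right) \left(-48\right) = 74448000$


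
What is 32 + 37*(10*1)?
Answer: 402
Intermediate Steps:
32 + 37*(10*1) = 32 + 37*10 = 32 + 370 = 402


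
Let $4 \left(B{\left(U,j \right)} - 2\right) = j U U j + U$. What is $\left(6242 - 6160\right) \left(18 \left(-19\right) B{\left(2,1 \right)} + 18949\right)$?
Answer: $1455664$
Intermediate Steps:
$B{\left(U,j \right)} = 2 + \frac{U}{4} + \frac{U^{2} j^{2}}{4}$ ($B{\left(U,j \right)} = 2 + \frac{j U U j + U}{4} = 2 + \frac{U j U j + U}{4} = 2 + \frac{j U^{2} j + U}{4} = 2 + \frac{U^{2} j^{2} + U}{4} = 2 + \frac{U + U^{2} j^{2}}{4} = 2 + \left(\frac{U}{4} + \frac{U^{2} j^{2}}{4}\right) = 2 + \frac{U}{4} + \frac{U^{2} j^{2}}{4}$)
$\left(6242 - 6160\right) \left(18 \left(-19\right) B{\left(2,1 \right)} + 18949\right) = \left(6242 - 6160\right) \left(18 \left(-19\right) \left(2 + \frac{1}{4} \cdot 2 + \frac{2^{2} \cdot 1^{2}}{4}\right) + 18949\right) = 82 \left(- 342 \left(2 + \frac{1}{2} + \frac{1}{4} \cdot 4 \cdot 1\right) + 18949\right) = 82 \left(- 342 \left(2 + \frac{1}{2} + 1\right) + 18949\right) = 82 \left(\left(-342\right) \frac{7}{2} + 18949\right) = 82 \left(-1197 + 18949\right) = 82 \cdot 17752 = 1455664$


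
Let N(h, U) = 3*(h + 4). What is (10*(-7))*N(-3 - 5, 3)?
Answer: 840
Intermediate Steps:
N(h, U) = 12 + 3*h (N(h, U) = 3*(4 + h) = 12 + 3*h)
(10*(-7))*N(-3 - 5, 3) = (10*(-7))*(12 + 3*(-3 - 5)) = -70*(12 + 3*(-8)) = -70*(12 - 24) = -70*(-12) = 840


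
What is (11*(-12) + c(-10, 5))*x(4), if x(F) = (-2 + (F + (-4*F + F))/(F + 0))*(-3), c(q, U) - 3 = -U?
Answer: -1608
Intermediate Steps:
c(q, U) = 3 - U
x(F) = 12 (x(F) = (-2 + (F - 3*F)/F)*(-3) = (-2 + (-2*F)/F)*(-3) = (-2 - 2)*(-3) = -4*(-3) = 12)
(11*(-12) + c(-10, 5))*x(4) = (11*(-12) + (3 - 1*5))*12 = (-132 + (3 - 5))*12 = (-132 - 2)*12 = -134*12 = -1608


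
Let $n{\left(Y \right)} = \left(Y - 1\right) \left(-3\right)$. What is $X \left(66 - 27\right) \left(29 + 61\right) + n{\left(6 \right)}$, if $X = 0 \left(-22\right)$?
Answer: $-15$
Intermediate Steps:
$X = 0$
$n{\left(Y \right)} = 3 - 3 Y$ ($n{\left(Y \right)} = \left(-1 + Y\right) \left(-3\right) = 3 - 3 Y$)
$X \left(66 - 27\right) \left(29 + 61\right) + n{\left(6 \right)} = 0 \left(66 - 27\right) \left(29 + 61\right) + \left(3 - 18\right) = 0 \cdot 39 \cdot 90 + \left(3 - 18\right) = 0 \cdot 3510 - 15 = 0 - 15 = -15$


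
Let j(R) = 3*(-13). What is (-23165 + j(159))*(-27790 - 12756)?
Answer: 940829384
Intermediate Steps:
j(R) = -39
(-23165 + j(159))*(-27790 - 12756) = (-23165 - 39)*(-27790 - 12756) = -23204*(-40546) = 940829384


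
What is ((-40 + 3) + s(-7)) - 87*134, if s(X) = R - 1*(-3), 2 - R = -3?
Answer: -11687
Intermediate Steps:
R = 5 (R = 2 - 1*(-3) = 2 + 3 = 5)
s(X) = 8 (s(X) = 5 - 1*(-3) = 5 + 3 = 8)
((-40 + 3) + s(-7)) - 87*134 = ((-40 + 3) + 8) - 87*134 = (-37 + 8) - 11658 = -29 - 11658 = -11687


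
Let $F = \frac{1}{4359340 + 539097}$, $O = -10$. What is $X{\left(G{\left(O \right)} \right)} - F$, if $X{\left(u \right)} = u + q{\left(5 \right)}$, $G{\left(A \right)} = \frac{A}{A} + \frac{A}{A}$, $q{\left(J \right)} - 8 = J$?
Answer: $\frac{73476554}{4898437} \approx 15.0$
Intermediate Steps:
$q{\left(J \right)} = 8 + J$
$G{\left(A \right)} = 2$ ($G{\left(A \right)} = 1 + 1 = 2$)
$X{\left(u \right)} = 13 + u$ ($X{\left(u \right)} = u + \left(8 + 5\right) = u + 13 = 13 + u$)
$F = \frac{1}{4898437} \approx 2.0415 \cdot 10^{-7}$
$X{\left(G{\left(O \right)} \right)} - F = \left(13 + 2\right) - \frac{1}{4898437} = 15 - \frac{1}{4898437} = \frac{73476554}{4898437}$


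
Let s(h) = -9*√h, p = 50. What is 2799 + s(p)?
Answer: 2799 - 45*√2 ≈ 2735.4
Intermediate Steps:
2799 + s(p) = 2799 - 45*√2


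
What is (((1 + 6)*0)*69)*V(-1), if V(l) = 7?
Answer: 0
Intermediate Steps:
(((1 + 6)*0)*69)*V(-1) = (((1 + 6)*0)*69)*7 = ((7*0)*69)*7 = (0*69)*7 = 0*7 = 0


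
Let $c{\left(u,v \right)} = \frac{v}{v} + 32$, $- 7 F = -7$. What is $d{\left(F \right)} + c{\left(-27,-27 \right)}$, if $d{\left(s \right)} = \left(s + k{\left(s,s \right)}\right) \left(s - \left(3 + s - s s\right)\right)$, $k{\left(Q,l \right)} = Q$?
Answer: $29$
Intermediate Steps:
$F = 1$ ($F = \left(- \frac{1}{7}\right) \left(-7\right) = 1$)
$c{\left(u,v \right)} = 33$ ($c{\left(u,v \right)} = 1 + 32 = 33$)
$d{\left(s \right)} = 2 s \left(-3 + s^{2}\right)$ ($d{\left(s \right)} = \left(s + s\right) \left(s - \left(3 + s - s s\right)\right) = 2 s \left(s - \left(3 + s - s^{2}\right)\right) = 2 s \left(-3 + s^{2}\right)$)
$d{\left(F \right)} + c{\left(-27,-27 \right)} = 2 \cdot 1 \left(-3 + 1^{2}\right) + 33 = 2 \cdot 1 \left(-3 + 1\right) + 33 = 2 \cdot 1 \left(-2\right) + 33 = -4 + 33 = 29$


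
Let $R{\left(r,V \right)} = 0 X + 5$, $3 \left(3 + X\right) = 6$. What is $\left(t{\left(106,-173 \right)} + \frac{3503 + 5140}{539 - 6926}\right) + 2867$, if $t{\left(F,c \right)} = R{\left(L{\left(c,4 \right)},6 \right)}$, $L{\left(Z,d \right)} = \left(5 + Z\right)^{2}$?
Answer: $\frac{6111607}{2129} \approx 2870.6$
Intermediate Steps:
$X = -1$ ($X = -3 + \frac{1}{3} \cdot 6 = -3 + 2 = -1$)
$R{\left(r,V \right)} = 5$ ($R{\left(r,V \right)} = 0 \left(-1\right) + 5 = 0 + 5 = 5$)
$t{\left(F,c \right)} = 5$
$\left(t{\left(106,-173 \right)} + \frac{3503 + 5140}{539 - 6926}\right) + 2867 = \left(5 + \frac{3503 + 5140}{539 - 6926}\right) + 2867 = \left(5 + \frac{8643}{-6387}\right) + 2867 = \left(5 + 8643 \left(- \frac{1}{6387}\right)\right) + 2867 = \left(5 - \frac{2881}{2129}\right) + 2867 = \frac{7764}{2129} + 2867 = \frac{6111607}{2129}$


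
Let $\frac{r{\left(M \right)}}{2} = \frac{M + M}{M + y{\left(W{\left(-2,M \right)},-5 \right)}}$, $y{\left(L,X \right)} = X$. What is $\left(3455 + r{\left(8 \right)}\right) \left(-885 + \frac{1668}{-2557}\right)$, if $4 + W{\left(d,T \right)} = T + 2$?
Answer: $- \frac{7848393787}{2557} \approx -3.0694 \cdot 10^{6}$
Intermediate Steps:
$W{\left(d,T \right)} = -2 + T$ ($W{\left(d,T \right)} = -4 + \left(T + 2\right) = -4 + \left(2 + T\right) = -2 + T$)
$r{\left(M \right)} = \frac{4 M}{-5 + M}$ ($r{\left(M \right)} = 2 \frac{M + M}{M - 5} = 2 \frac{2 M}{-5 + M} = \frac{4 M}{-5 + M}$)
$\left(3455 + r{\left(8 \right)}\right) \left(-885 + \frac{1668}{-2557}\right) = \left(3455 + 4 \cdot 8 \frac{1}{-5 + 8}\right) \left(-885 + \frac{1668}{-2557}\right) = \left(3455 + 4 \cdot 8 \cdot \frac{1}{3}\right) \left(-885 + 1668 \left(- \frac{1}{2557}\right)\right) = \left(3455 + 4 \cdot 8 \cdot \frac{1}{3}\right) \left(-885 - \frac{1668}{2557}\right) = \left(3455 + \frac{32}{3}\right) \left(- \frac{2264613}{2557}\right) = \frac{10397}{3} \left(- \frac{2264613}{2557}\right) = - \frac{7848393787}{2557}$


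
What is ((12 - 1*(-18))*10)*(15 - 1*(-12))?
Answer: 8100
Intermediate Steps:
((12 - 1*(-18))*10)*(15 - 1*(-12)) = ((12 + 18)*10)*(15 + 12) = (30*10)*27 = 300*27 = 8100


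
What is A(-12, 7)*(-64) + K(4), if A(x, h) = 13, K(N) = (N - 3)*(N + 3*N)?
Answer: -816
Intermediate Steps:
K(N) = 4*N*(-3 + N) (K(N) = (-3 + N)*(4*N) = 4*N*(-3 + N))
A(-12, 7)*(-64) + K(4) = 13*(-64) + 4*4*(-3 + 4) = -832 + 4*4*1 = -832 + 16 = -816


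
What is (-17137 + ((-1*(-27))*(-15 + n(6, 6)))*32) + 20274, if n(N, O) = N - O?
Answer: -9823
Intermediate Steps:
(-17137 + ((-1*(-27))*(-15 + n(6, 6)))*32) + 20274 = (-17137 + ((-1*(-27))*(-15 + (6 - 1*6)))*32) + 20274 = (-17137 + (27*(-15 + (6 - 6)))*32) + 20274 = (-17137 + (27*(-15 + 0))*32) + 20274 = (-17137 + (27*(-15))*32) + 20274 = (-17137 - 405*32) + 20274 = (-17137 - 12960) + 20274 = -30097 + 20274 = -9823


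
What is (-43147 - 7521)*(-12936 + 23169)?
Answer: -518485644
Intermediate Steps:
(-43147 - 7521)*(-12936 + 23169) = -50668*10233 = -518485644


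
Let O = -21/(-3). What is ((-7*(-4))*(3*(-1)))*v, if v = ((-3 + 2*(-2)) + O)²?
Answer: 0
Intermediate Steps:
O = 7 (O = -21*(-⅓) = 7)
v = 0 (v = ((-3 + 2*(-2)) + 7)² = ((-3 - 4) + 7)² = (-7 + 7)² = 0² = 0)
((-7*(-4))*(3*(-1)))*v = ((-7*(-4))*(3*(-1)))*0 = (28*(-3))*0 = -84*0 = 0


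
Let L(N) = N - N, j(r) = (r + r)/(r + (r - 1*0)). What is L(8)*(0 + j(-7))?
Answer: 0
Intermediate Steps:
j(r) = 1 (j(r) = (2*r)/(r + (r + 0)) = (2*r)/(r + r) = (2*r)/((2*r)) = (2*r)*(1/(2*r)) = 1)
L(N) = 0
L(8)*(0 + j(-7)) = 0*(0 + 1) = 0*1 = 0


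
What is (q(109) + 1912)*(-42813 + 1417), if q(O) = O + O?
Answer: -88173480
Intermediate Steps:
q(O) = 2*O
(q(109) + 1912)*(-42813 + 1417) = (2*109 + 1912)*(-42813 + 1417) = (218 + 1912)*(-41396) = 2130*(-41396) = -88173480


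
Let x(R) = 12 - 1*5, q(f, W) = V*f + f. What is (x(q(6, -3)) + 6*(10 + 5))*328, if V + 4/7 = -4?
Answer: 31816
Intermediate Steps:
V = -32/7 (V = -4/7 - 4 = -32/7 ≈ -4.5714)
q(f, W) = -25*f/7 (q(f, W) = -32*f/7 + f = -25*f/7)
x(R) = 7 (x(R) = 12 - 5 = 7)
(x(q(6, -3)) + 6*(10 + 5))*328 = (7 + 6*(10 + 5))*328 = (7 + 6*15)*328 = (7 + 90)*328 = 97*328 = 31816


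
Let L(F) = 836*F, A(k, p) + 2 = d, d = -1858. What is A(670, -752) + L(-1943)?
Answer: -1626208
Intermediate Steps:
A(k, p) = -1860 (A(k, p) = -2 - 1858 = -1860)
A(670, -752) + L(-1943) = -1860 + 836*(-1943) = -1860 - 1624348 = -1626208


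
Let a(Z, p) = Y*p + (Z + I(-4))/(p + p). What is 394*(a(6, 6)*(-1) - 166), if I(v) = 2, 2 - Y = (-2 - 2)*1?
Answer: -239552/3 ≈ -79851.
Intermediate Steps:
Y = 6 (Y = 2 - (-2 - 2) = 2 - (-4) = 2 - 1*(-4) = 2 + 4 = 6)
a(Z, p) = 6*p + (2 + Z)/(2*p) (a(Z, p) = 6*p + (Z + 2)/(p + p) = 6*p + (2 + Z)/((2*p)) = 6*p + (2 + Z)*(1/(2*p)) = 6*p + (2 + Z)/(2*p))
394*(a(6, 6)*(-1) - 166) = 394*(((½)*(2 + 6 + 12*6²)/6)*(-1) - 166) = 394*(((½)*(⅙)*(2 + 6 + 12*36))*(-1) - 166) = 394*(((½)*(⅙)*(2 + 6 + 432))*(-1) - 166) = 394*(((½)*(⅙)*440)*(-1) - 166) = 394*((110/3)*(-1) - 166) = 394*(-110/3 - 166) = 394*(-608/3) = -239552/3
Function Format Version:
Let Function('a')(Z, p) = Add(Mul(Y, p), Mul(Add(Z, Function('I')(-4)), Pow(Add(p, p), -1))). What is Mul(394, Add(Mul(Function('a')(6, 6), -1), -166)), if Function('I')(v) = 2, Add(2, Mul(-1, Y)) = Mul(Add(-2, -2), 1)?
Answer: Rational(-239552, 3) ≈ -79851.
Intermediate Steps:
Y = 6 (Y = Add(2, Mul(-1, Mul(Add(-2, -2), 1))) = Add(2, Mul(-1, Mul(-4, 1))) = Add(2, Mul(-1, -4)) = Add(2, 4) = 6)
Function('a')(Z, p) = Add(Mul(6, p), Mul(Rational(1, 2), Pow(p, -1), Add(2, Z))) (Function('a')(Z, p) = Add(Mul(6, p), Mul(Add(Z, 2), Pow(Add(p, p), -1))) = Add(Mul(6, p), Mul(Add(2, Z), Pow(Mul(2, p), -1))) = Add(Mul(6, p), Mul(Add(2, Z), Mul(Rational(1, 2), Pow(p, -1)))) = Add(Mul(6, p), Mul(Rational(1, 2), Pow(p, -1), Add(2, Z))))
Mul(394, Add(Mul(Function('a')(6, 6), -1), -166)) = Mul(394, Add(Mul(Mul(Rational(1, 2), Pow(6, -1), Add(2, 6, Mul(12, Pow(6, 2)))), -1), -166)) = Mul(394, Add(Mul(Mul(Rational(1, 2), Rational(1, 6), Add(2, 6, Mul(12, 36))), -1), -166)) = Mul(394, Add(Mul(Mul(Rational(1, 2), Rational(1, 6), Add(2, 6, 432)), -1), -166)) = Mul(394, Add(Mul(Mul(Rational(1, 2), Rational(1, 6), 440), -1), -166)) = Mul(394, Add(Mul(Rational(110, 3), -1), -166)) = Mul(394, Add(Rational(-110, 3), -166)) = Mul(394, Rational(-608, 3)) = Rational(-239552, 3)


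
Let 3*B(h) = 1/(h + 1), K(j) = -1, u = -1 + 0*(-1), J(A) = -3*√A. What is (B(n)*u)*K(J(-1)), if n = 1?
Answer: ⅙ ≈ 0.16667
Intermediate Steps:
u = -1 (u = -1 + 0 = -1)
B(h) = 1/(3*(1 + h)) (B(h) = 1/(3*(h + 1)) = 1/(3*(1 + h)))
(B(n)*u)*K(J(-1)) = ((1/(3*(1 + 1)))*(-1))*(-1) = (((⅓)/2)*(-1))*(-1) = (((⅓)*(½))*(-1))*(-1) = ((⅙)*(-1))*(-1) = -⅙*(-1) = ⅙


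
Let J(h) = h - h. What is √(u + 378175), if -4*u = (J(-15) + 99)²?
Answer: √1502899/2 ≈ 612.96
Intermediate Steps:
J(h) = 0
u = -9801/4 (u = -(0 + 99)²/4 = -¼*99² = -¼*9801 = -9801/4 ≈ -2450.3)
√(u + 378175) = √(-9801/4 + 378175) = √(1502899/4) = √1502899/2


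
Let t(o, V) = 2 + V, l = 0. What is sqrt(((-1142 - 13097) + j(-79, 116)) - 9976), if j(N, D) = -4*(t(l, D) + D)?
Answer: I*sqrt(25151) ≈ 158.59*I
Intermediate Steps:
j(N, D) = -8 - 8*D (j(N, D) = -4*((2 + D) + D) = -4*(2 + 2*D) = -8 - 8*D)
sqrt(((-1142 - 13097) + j(-79, 116)) - 9976) = sqrt(((-1142 - 13097) + (-8 - 8*116)) - 9976) = sqrt((-14239 + (-8 - 928)) - 9976) = sqrt((-14239 - 936) - 9976) = sqrt(-15175 - 9976) = sqrt(-25151) = I*sqrt(25151)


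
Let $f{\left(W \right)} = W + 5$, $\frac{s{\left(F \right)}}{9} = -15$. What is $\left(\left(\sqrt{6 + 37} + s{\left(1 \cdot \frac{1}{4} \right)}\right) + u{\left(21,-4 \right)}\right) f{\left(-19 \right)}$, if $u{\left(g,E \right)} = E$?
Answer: $1946 - 14 \sqrt{43} \approx 1854.2$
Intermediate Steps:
$s{\left(F \right)} = -135$ ($s{\left(F \right)} = 9 \left(-15\right) = -135$)
$f{\left(W \right)} = 5 + W$
$\left(\left(\sqrt{6 + 37} + s{\left(1 \cdot \frac{1}{4} \right)}\right) + u{\left(21,-4 \right)}\right) f{\left(-19 \right)} = \left(\left(\sqrt{6 + 37} - 135\right) - 4\right) \left(5 - 19\right) = \left(\left(\sqrt{43} - 135\right) - 4\right) \left(-14\right) = \left(\left(-135 + \sqrt{43}\right) - 4\right) \left(-14\right) = \left(-139 + \sqrt{43}\right) \left(-14\right) = 1946 - 14 \sqrt{43}$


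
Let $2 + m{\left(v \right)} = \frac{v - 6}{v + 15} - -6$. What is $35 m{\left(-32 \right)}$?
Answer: $\frac{3710}{17} \approx 218.24$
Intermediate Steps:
$m{\left(v \right)} = 4 + \frac{-6 + v}{15 + v}$ ($m{\left(v \right)} = -2 + \left(\frac{v - 6}{v + 15} - -6\right) = -2 + \left(\frac{-6 + v}{15 + v} + 6\right) = -2 + \left(6 + \frac{-6 + v}{15 + v}\right) = 4 + \frac{-6 + v}{15 + v}$)
$35 m{\left(-32 \right)} = 35 \frac{54 + 5 \left(-32\right)}{15 - 32} = 35 \frac{54 - 160}{-17} = 35 \left(\left(- \frac{1}{17}\right) \left(-106\right)\right) = 35 \cdot \frac{106}{17} = \frac{3710}{17}$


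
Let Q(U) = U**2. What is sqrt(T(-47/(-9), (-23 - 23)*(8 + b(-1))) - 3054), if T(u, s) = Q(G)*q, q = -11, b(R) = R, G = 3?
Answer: I*sqrt(3153) ≈ 56.152*I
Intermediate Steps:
T(u, s) = -99 (T(u, s) = 3**2*(-11) = 9*(-11) = -99)
sqrt(T(-47/(-9), (-23 - 23)*(8 + b(-1))) - 3054) = sqrt(-99 - 3054) = sqrt(-3153) = I*sqrt(3153)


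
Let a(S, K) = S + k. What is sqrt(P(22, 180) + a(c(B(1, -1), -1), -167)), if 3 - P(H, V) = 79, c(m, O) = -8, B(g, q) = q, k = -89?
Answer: I*sqrt(173) ≈ 13.153*I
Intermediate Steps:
a(S, K) = -89 + S (a(S, K) = S - 89 = -89 + S)
P(H, V) = -76 (P(H, V) = 3 - 1*79 = 3 - 79 = -76)
sqrt(P(22, 180) + a(c(B(1, -1), -1), -167)) = sqrt(-76 + (-89 - 8)) = sqrt(-76 - 97) = sqrt(-173) = I*sqrt(173)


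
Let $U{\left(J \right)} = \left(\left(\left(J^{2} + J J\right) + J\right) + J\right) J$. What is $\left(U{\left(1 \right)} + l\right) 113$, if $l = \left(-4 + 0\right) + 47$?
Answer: $5311$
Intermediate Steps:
$l = 43$ ($l = -4 + 47 = 43$)
$U{\left(J \right)} = J \left(2 J + 2 J^{2}\right)$ ($U{\left(J \right)} = \left(\left(\left(J^{2} + J^{2}\right) + J\right) + J\right) J = \left(\left(2 J^{2} + J\right) + J\right) J = \left(\left(J + 2 J^{2}\right) + J\right) J = \left(2 J + 2 J^{2}\right) J = J \left(2 J + 2 J^{2}\right)$)
$\left(U{\left(1 \right)} + l\right) 113 = \left(2 \cdot 1^{2} \left(1 + 1\right) + 43\right) 113 = \left(2 \cdot 1 \cdot 2 + 43\right) 113 = \left(4 + 43\right) 113 = 47 \cdot 113 = 5311$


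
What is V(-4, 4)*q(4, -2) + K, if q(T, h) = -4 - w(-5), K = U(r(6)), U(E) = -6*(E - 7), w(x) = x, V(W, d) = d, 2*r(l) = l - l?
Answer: 46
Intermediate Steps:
r(l) = 0 (r(l) = (l - l)/2 = (½)*0 = 0)
U(E) = 42 - 6*E (U(E) = -6*(-7 + E) = 42 - 6*E)
K = 42 (K = 42 - 6*0 = 42 + 0 = 42)
q(T, h) = 1 (q(T, h) = -4 - 1*(-5) = -4 + 5 = 1)
V(-4, 4)*q(4, -2) + K = 4*1 + 42 = 4 + 42 = 46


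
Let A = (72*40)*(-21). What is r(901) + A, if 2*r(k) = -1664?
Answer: -61312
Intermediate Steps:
r(k) = -832 (r(k) = (1/2)*(-1664) = -832)
A = -60480 (A = 2880*(-21) = -60480)
r(901) + A = -832 - 60480 = -61312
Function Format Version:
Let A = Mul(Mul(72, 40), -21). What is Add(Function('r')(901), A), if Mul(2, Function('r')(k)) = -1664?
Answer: -61312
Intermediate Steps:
Function('r')(k) = -832 (Function('r')(k) = Mul(Rational(1, 2), -1664) = -832)
A = -60480 (A = Mul(2880, -21) = -60480)
Add(Function('r')(901), A) = Add(-832, -60480) = -61312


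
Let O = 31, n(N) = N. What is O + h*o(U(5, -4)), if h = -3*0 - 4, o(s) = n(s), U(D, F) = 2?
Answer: 23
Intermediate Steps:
o(s) = s
h = -4 (h = 0 - 4 = -4)
O + h*o(U(5, -4)) = 31 - 4*2 = 31 - 8 = 23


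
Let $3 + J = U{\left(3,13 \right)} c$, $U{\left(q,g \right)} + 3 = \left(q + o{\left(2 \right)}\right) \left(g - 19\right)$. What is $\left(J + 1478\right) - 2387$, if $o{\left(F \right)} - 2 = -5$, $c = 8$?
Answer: $-936$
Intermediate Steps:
$o{\left(F \right)} = -3$ ($o{\left(F \right)} = 2 - 5 = -3$)
$U{\left(q,g \right)} = -3 + \left(-19 + g\right) \left(-3 + q\right)$ ($U{\left(q,g \right)} = -3 + \left(q - 3\right) \left(g - 19\right) = -3 + \left(-3 + q\right) \left(-19 + g\right) = -3 + \left(-19 + g\right) \left(-3 + q\right)$)
$J = -27$ ($J = -3 + \left(54 - 57 - 39 + 13 \cdot 3\right) 8 = -3 + \left(54 - 57 - 39 + 39\right) 8 = -3 - 24 = -27$)
$\left(J + 1478\right) - 2387 = \left(-27 + 1478\right) - 2387 = 1451 - 2387 = -936$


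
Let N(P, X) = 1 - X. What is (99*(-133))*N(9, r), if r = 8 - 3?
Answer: 52668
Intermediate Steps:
r = 5
(99*(-133))*N(9, r) = (99*(-133))*(1 - 1*5) = -13167*(1 - 5) = -13167*(-4) = 52668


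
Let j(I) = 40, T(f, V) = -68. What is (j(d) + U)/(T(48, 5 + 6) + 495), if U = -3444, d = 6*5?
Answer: -3404/427 ≈ -7.9719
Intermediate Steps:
d = 30
(j(d) + U)/(T(48, 5 + 6) + 495) = (40 - 3444)/(-68 + 495) = -3404/427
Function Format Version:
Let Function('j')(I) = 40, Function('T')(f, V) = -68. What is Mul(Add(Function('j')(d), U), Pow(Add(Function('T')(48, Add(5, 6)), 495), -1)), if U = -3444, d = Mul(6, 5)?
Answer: Rational(-3404, 427) ≈ -7.9719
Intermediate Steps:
d = 30
Mul(Add(Function('j')(d), U), Pow(Add(Function('T')(48, Add(5, 6)), 495), -1)) = Mul(Add(40, -3444), Pow(Add(-68, 495), -1)) = Mul(-3404, Pow(427, -1)) = Mul(-3404, Rational(1, 427)) = Rational(-3404, 427)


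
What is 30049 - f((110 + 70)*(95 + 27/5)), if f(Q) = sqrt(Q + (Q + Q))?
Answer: 30049 - 6*sqrt(1506) ≈ 29816.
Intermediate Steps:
f(Q) = sqrt(3)*sqrt(Q) (f(Q) = sqrt(Q + 2*Q) = sqrt(3*Q) = sqrt(3)*sqrt(Q))
30049 - f((110 + 70)*(95 + 27/5)) = 30049 - sqrt(3)*sqrt((110 + 70)*(95 + 27/5)) = 30049 - sqrt(3)*sqrt(180*(95 + 27*(1/5))) = 30049 - sqrt(3)*sqrt(180*(95 + 27/5)) = 30049 - sqrt(3)*sqrt(180*(502/5)) = 30049 - sqrt(3)*sqrt(18072) = 30049 - sqrt(3)*6*sqrt(502) = 30049 - 6*sqrt(1506)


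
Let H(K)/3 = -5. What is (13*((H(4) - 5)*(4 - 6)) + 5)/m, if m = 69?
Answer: 175/23 ≈ 7.6087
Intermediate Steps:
H(K) = -15 (H(K) = 3*(-5) = -15)
(13*((H(4) - 5)*(4 - 6)) + 5)/m = (13*((-15 - 5)*(4 - 6)) + 5)/69 = (13*(-20*(-2)) + 5)*(1/69) = (13*40 + 5)*(1/69) = (520 + 5)*(1/69) = 525*(1/69) = 175/23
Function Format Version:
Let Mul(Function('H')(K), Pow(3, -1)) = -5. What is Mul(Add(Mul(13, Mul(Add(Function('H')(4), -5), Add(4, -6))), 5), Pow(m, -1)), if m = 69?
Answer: Rational(175, 23) ≈ 7.6087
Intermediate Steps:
Function('H')(K) = -15 (Function('H')(K) = Mul(3, -5) = -15)
Mul(Add(Mul(13, Mul(Add(Function('H')(4), -5), Add(4, -6))), 5), Pow(m, -1)) = Mul(Add(Mul(13, Mul(Add(-15, -5), Add(4, -6))), 5), Pow(69, -1)) = Mul(Add(Mul(13, Mul(-20, -2)), 5), Rational(1, 69)) = Mul(Add(Mul(13, 40), 5), Rational(1, 69)) = Mul(Add(520, 5), Rational(1, 69)) = Mul(525, Rational(1, 69)) = Rational(175, 23)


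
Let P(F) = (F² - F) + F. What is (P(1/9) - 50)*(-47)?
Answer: 190303/81 ≈ 2349.4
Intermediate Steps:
P(F) = F²
(P(1/9) - 50)*(-47) = ((1/9)² - 50)*(-47) = ((⅑)² - 50)*(-47) = (1/81 - 50)*(-47) = -4049/81*(-47) = 190303/81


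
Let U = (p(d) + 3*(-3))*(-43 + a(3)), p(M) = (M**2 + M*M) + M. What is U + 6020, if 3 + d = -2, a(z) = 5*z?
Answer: 5012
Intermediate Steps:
d = -5 (d = -3 - 2 = -5)
p(M) = M + 2*M**2 (p(M) = (M**2 + M**2) + M = 2*M**2 + M = M + 2*M**2)
U = -1008 (U = (-5*(1 + 2*(-5)) + 3*(-3))*(-43 + 5*3) = (-5*(1 - 10) - 9)*(-43 + 15) = (-5*(-9) - 9)*(-28) = (45 - 9)*(-28) = 36*(-28) = -1008)
U + 6020 = -1008 + 6020 = 5012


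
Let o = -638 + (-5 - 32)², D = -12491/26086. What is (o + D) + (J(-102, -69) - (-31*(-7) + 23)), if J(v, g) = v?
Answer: 10134963/26086 ≈ 388.52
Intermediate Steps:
D = -12491/26086 ≈ -0.47884
o = 731 (o = -638 + (-37)² = -638 + 1369 = 731)
(o + D) + (J(-102, -69) - (-31*(-7) + 23)) = (731 - 12491/26086) + (-102 - (-31*(-7) + 23)) = 19056375/26086 + (-102 - (217 + 23)) = 19056375/26086 + (-102 - 1*240) = 19056375/26086 + (-102 - 240) = 19056375/26086 - 342 = 10134963/26086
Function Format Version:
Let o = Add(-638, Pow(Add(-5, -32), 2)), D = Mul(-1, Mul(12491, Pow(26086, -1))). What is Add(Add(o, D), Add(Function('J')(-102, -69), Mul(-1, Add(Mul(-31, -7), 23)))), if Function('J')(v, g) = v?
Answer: Rational(10134963, 26086) ≈ 388.52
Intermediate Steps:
D = Rational(-12491, 26086) (D = Mul(-1, Mul(12491, Rational(1, 26086))) = Mul(-1, Rational(12491, 26086)) = Rational(-12491, 26086) ≈ -0.47884)
o = 731 (o = Add(-638, Pow(-37, 2)) = Add(-638, 1369) = 731)
Add(Add(o, D), Add(Function('J')(-102, -69), Mul(-1, Add(Mul(-31, -7), 23)))) = Add(Add(731, Rational(-12491, 26086)), Add(-102, Mul(-1, Add(Mul(-31, -7), 23)))) = Add(Rational(19056375, 26086), Add(-102, Mul(-1, Add(217, 23)))) = Add(Rational(19056375, 26086), Add(-102, Mul(-1, 240))) = Add(Rational(19056375, 26086), Add(-102, -240)) = Add(Rational(19056375, 26086), -342) = Rational(10134963, 26086)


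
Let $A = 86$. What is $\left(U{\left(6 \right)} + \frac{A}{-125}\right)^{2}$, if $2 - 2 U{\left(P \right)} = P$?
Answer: $\frac{112896}{15625} \approx 7.2253$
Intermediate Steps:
$U{\left(P \right)} = 1 - \frac{P}{2}$
$\left(U{\left(6 \right)} + \frac{A}{-125}\right)^{2} = \left(\left(1 - 3\right) + \frac{86}{-125}\right)^{2} = \left(\left(1 - 3\right) + 86 \left(- \frac{1}{125}\right)\right)^{2} = \left(-2 - \frac{86}{125}\right)^{2} = \left(- \frac{336}{125}\right)^{2} = \frac{112896}{15625}$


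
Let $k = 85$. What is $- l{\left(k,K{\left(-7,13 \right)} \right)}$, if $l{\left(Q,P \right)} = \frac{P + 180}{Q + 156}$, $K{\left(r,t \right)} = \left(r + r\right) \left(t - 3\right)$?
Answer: $- \frac{40}{241} \approx -0.16598$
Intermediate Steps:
$K{\left(r,t \right)} = 2 r \left(-3 + t\right)$
$l{\left(Q,P \right)} = \frac{180 + P}{156 + Q}$
$- l{\left(k,K{\left(-7,13 \right)} \right)} = - \frac{180 + 2 \left(-7\right) \left(-3 + 13\right)}{156 + 85} = - \frac{180 + 2 \left(-7\right) 10}{241} = - \frac{180 - 140}{241} = - \frac{40}{241}$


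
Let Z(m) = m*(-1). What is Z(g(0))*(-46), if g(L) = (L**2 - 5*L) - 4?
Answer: -184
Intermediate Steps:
g(L) = -4 + L**2 - 5*L
Z(m) = -m
Z(g(0))*(-46) = -(-4 + 0**2 - 5*0)*(-46) = -(-4 + 0 + 0)*(-46) = -1*(-4)*(-46) = 4*(-46) = -184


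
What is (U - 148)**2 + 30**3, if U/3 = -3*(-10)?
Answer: 30364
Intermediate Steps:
U = 90 (U = 3*(-3*(-10)) = 3*30 = 90)
(U - 148)**2 + 30**3 = (90 - 148)**2 + 30**3 = (-58)**2 + 27000 = 3364 + 27000 = 30364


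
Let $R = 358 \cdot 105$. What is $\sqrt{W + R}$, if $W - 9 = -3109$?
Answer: $\sqrt{34490} \approx 185.71$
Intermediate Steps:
$W = -3100$ ($W = 9 - 3109 = -3100$)
$R = 37590$
$\sqrt{W + R} = \sqrt{-3100 + 37590} = \sqrt{34490}$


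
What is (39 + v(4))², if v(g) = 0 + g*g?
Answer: 3025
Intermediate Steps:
v(g) = g² (v(g) = 0 + g² = g²)
(39 + v(4))² = (39 + 4²)² = (39 + 16)² = 55² = 3025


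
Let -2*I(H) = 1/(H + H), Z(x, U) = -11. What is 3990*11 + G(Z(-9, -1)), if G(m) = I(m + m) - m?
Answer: 3863289/88 ≈ 43901.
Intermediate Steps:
I(H) = -1/(4*H) (I(H) = -1/(2*(H + H)) = -1/(2*H)/2 = -1/(4*H))
G(m) = -m - 1/(8*m) (G(m) = -1/(4*(m + m)) - m = -1/(2*m)/4 - m = -1/(8*m) - m = -m - 1/(8*m))
3990*11 + G(Z(-9, -1)) = 3990*11 + (-1*(-11) - ⅛/(-11)) = 43890 + (11 - ⅛*(-1/11)) = 43890 + (11 + 1/88) = 43890 + 969/88 = 3863289/88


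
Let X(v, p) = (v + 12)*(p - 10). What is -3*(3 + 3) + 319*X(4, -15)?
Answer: -127618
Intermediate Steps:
X(v, p) = (-10 + p)*(12 + v) (X(v, p) = (12 + v)*(-10 + p) = (-10 + p)*(12 + v))
-3*(3 + 3) + 319*X(4, -15) = -3*(3 + 3) + 319*(-120 - 10*4 + 12*(-15) - 15*4) = -3*6 + 319*(-120 - 40 - 180 - 60) = -18 + 319*(-400) = -18 - 127600 = -127618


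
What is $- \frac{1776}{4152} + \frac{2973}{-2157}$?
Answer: $- \frac{224649}{124387} \approx -1.806$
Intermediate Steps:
$- \frac{1776}{4152} + \frac{2973}{-2157} = \left(-1776\right) \frac{1}{4152} + 2973 \left(- \frac{1}{2157}\right) = - \frac{74}{173} - \frac{991}{719} = - \frac{224649}{124387}$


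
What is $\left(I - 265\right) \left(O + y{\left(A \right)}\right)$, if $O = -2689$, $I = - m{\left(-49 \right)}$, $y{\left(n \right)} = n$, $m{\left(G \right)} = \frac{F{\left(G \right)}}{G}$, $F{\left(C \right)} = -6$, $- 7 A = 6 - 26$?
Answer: $\frac{244269773}{343} \approx 7.1216 \cdot 10^{5}$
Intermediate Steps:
$A = \frac{20}{7}$ ($A = - \frac{6 - 26}{7} = \left(- \frac{1}{7}\right) \left(-20\right) = \frac{20}{7} \approx 2.8571$)
$m{\left(G \right)} = - \frac{6}{G}$
$I = - \frac{6}{49}$ ($I = - \frac{-6}{-49} = - \frac{\left(-6\right) \left(-1\right)}{49} = \left(-1\right) \frac{6}{49} = - \frac{6}{49} \approx -0.12245$)
$\left(I - 265\right) \left(O + y{\left(A \right)}\right) = \left(- \frac{6}{49} - 265\right) \left(-2689 + \frac{20}{7}\right) = \left(- \frac{12991}{49}\right) \left(- \frac{18803}{7}\right) = \frac{244269773}{343}$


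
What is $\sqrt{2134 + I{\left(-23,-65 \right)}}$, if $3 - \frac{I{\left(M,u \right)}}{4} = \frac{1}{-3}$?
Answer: $\frac{\sqrt{19326}}{3} \approx 46.339$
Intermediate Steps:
$I{\left(M,u \right)} = \frac{40}{3}$ ($I{\left(M,u \right)} = 12 - \frac{4}{-3} = 12 - - \frac{4}{3} = 12 + \frac{4}{3} = \frac{40}{3}$)
$\sqrt{2134 + I{\left(-23,-65 \right)}} = \sqrt{2134 + \frac{40}{3}} = \sqrt{\frac{6442}{3}} = \frac{\sqrt{19326}}{3}$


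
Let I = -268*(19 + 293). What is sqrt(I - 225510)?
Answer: I*sqrt(309126) ≈ 555.99*I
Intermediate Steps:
I = -83616 (I = -268*312 = -83616)
sqrt(I - 225510) = sqrt(-83616 - 225510) = sqrt(-309126) = I*sqrt(309126)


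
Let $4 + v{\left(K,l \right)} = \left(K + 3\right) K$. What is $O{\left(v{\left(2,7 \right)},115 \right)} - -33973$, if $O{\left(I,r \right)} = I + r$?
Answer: $34094$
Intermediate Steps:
$v{\left(K,l \right)} = -4 + K \left(3 + K\right)$ ($v{\left(K,l \right)} = -4 + \left(K + 3\right) K = -4 + \left(3 + K\right) K = -4 + K \left(3 + K\right)$)
$O{\left(v{\left(2,7 \right)},115 \right)} - -33973 = \left(\left(-4 + 2^{2} + 3 \cdot 2\right) + 115\right) - -33973 = \left(\left(-4 + 4 + 6\right) + 115\right) + 33973 = \left(6 + 115\right) + 33973 = 121 + 33973 = 34094$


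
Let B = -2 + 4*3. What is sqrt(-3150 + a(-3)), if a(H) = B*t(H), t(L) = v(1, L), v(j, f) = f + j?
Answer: I*sqrt(3170) ≈ 56.303*I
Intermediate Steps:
B = 10 (B = -2 + 12 = 10)
t(L) = 1 + L (t(L) = L + 1 = 1 + L)
a(H) = 10 + 10*H (a(H) = 10*(1 + H) = 10 + 10*H)
sqrt(-3150 + a(-3)) = sqrt(-3150 + (10 + 10*(-3))) = sqrt(-3150 + (10 - 30)) = sqrt(-3150 - 20) = sqrt(-3170) = I*sqrt(3170)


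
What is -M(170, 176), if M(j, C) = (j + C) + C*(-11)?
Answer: 1590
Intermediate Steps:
M(j, C) = j - 10*C (M(j, C) = (C + j) - 11*C = j - 10*C)
-M(170, 176) = -(170 - 10*176) = -(170 - 1760) = -1*(-1590) = 1590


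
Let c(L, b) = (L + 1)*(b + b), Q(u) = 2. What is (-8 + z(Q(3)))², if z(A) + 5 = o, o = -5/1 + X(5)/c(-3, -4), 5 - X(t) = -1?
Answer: 19881/64 ≈ 310.64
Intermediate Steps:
X(t) = 6 (X(t) = 5 - 1*(-1) = 5 + 1 = 6)
c(L, b) = 2*b*(1 + L) (c(L, b) = (1 + L)*(2*b) = 2*b*(1 + L))
o = -37/8 (o = -5/1 + 6/((2*(-4)*(1 - 3))) = -5*1 + 6/((2*(-4)*(-2))) = -5 + 6/16 = -5 + 6*(1/16) = -5 + 3/8 = -37/8 ≈ -4.6250)
z(A) = -77/8 (z(A) = -5 - 37/8 = -77/8)
(-8 + z(Q(3)))² = (-8 - 77/8)² = (-141/8)² = 19881/64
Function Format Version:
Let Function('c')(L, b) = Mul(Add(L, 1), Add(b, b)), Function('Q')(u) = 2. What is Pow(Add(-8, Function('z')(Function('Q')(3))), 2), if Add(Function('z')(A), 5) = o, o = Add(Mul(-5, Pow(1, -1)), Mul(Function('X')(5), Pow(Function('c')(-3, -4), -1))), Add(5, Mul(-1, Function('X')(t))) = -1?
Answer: Rational(19881, 64) ≈ 310.64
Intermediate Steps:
Function('X')(t) = 6 (Function('X')(t) = Add(5, Mul(-1, -1)) = Add(5, 1) = 6)
Function('c')(L, b) = Mul(2, b, Add(1, L)) (Function('c')(L, b) = Mul(Add(1, L), Mul(2, b)) = Mul(2, b, Add(1, L)))
o = Rational(-37, 8) (o = Add(Mul(-5, Pow(1, -1)), Mul(6, Pow(Mul(2, -4, Add(1, -3)), -1))) = Add(Mul(-5, 1), Mul(6, Pow(Mul(2, -4, -2), -1))) = Add(-5, Mul(6, Pow(16, -1))) = Add(-5, Mul(6, Rational(1, 16))) = Add(-5, Rational(3, 8)) = Rational(-37, 8) ≈ -4.6250)
Function('z')(A) = Rational(-77, 8) (Function('z')(A) = Add(-5, Rational(-37, 8)) = Rational(-77, 8))
Pow(Add(-8, Function('z')(Function('Q')(3))), 2) = Pow(Add(-8, Rational(-77, 8)), 2) = Pow(Rational(-141, 8), 2) = Rational(19881, 64)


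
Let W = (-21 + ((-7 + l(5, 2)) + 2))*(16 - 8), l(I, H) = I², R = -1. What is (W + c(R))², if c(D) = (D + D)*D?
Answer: 36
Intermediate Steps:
c(D) = 2*D² (c(D) = (2*D)*D = 2*D²)
W = -8 (W = (-21 + ((-7 + 5²) + 2))*(16 - 8) = (-21 + ((-7 + 25) + 2))*8 = (-21 + (18 + 2))*8 = (-21 + 20)*8 = -1*8 = -8)
(W + c(R))² = (-8 + 2*(-1)²)² = (-8 + 2*1)² = (-8 + 2)² = (-6)² = 36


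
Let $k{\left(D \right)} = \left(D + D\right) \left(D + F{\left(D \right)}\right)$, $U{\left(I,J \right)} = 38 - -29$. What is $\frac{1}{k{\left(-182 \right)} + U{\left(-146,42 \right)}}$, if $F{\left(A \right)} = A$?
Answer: $\frac{1}{132563} \approx 7.5436 \cdot 10^{-6}$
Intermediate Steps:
$U{\left(I,J \right)} = 67$ ($U{\left(I,J \right)} = 38 + 29 = 67$)
$k{\left(D \right)} = 4 D^{2}$ ($k{\left(D \right)} = \left(D + D\right) \left(D + D\right) = 2 D 2 D = 4 D^{2}$)
$\frac{1}{k{\left(-182 \right)} + U{\left(-146,42 \right)}} = \frac{1}{4 \left(-182\right)^{2} + 67} = \frac{1}{4 \cdot 33124 + 67} = \frac{1}{132496 + 67} = \frac{1}{132563}$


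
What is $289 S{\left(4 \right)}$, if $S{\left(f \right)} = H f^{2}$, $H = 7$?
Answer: $32368$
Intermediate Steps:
$S{\left(f \right)} = 7 f^{2}$
$289 S{\left(4 \right)} = 289 \cdot 7 \cdot 4^{2} = 289 \cdot 7 \cdot 16 = 289 \cdot 112 = 32368$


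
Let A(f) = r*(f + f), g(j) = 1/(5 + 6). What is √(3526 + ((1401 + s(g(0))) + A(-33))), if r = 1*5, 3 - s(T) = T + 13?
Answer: 2*√138754/11 ≈ 67.727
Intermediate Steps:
g(j) = 1/11
s(T) = -10 - T (s(T) = 3 - (T + 13) = 3 - (13 + T) = 3 + (-13 - T) = -10 - T)
r = 5
A(f) = 10*f (A(f) = 5*(f + f) = 5*(2*f) = 10*f)
√(3526 + ((1401 + s(g(0))) + A(-33))) = √(3526 + ((1401 + (-10 - 1*1/11)) + 10*(-33))) = √(3526 + ((1401 + (-10 - 1/11)) - 330)) = √(3526 + ((1401 - 111/11) - 330)) = √(3526 + (15300/11 - 330)) = √(3526 + 11670/11) = √(50456/11) = 2*√138754/11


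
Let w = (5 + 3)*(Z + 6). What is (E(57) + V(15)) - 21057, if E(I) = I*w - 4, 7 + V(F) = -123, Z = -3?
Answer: -19823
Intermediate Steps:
w = 24 (w = (5 + 3)*(-3 + 6) = 8*3 = 24)
V(F) = -130 (V(F) = -7 - 123 = -130)
E(I) = -4 + 24*I (E(I) = I*24 - 4 = 24*I - 4 = -4 + 24*I)
(E(57) + V(15)) - 21057 = ((-4 + 24*57) - 130) - 21057 = ((-4 + 1368) - 130) - 21057 = (1364 - 130) - 21057 = 1234 - 21057 = -19823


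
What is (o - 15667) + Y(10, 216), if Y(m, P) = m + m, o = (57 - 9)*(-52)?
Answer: -18143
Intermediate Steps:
o = -2496 (o = 48*(-52) = -2496)
Y(m, P) = 2*m
(o - 15667) + Y(10, 216) = (-2496 - 15667) + 2*10 = -18163 + 20 = -18143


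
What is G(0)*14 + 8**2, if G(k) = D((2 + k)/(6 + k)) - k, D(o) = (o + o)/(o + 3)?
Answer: 334/5 ≈ 66.800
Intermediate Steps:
D(o) = 2*o/(3 + o) (D(o) = (2*o)/(3 + o) = 2*o/(3 + o))
G(k) = -k + 2*(2 + k)/((3 + (2 + k)/(6 + k))*(6 + k)) (G(k) = 2*((2 + k)/(6 + k))/(3 + (2 + k)/(6 + k)) - k = 2*(2 + k)/((3 + (2 + k)/(6 + k))*(6 + k)) - k = -k + 2*(2 + k)/((3 + (2 + k)/(6 + k))*(6 + k)))
G(0)*14 + 8**2 = ((1 + (1/2)*0 - 1*0*(5 + 0))/(5 + 0))*14 + 8**2 = ((1 + 0 - 1*0*5)/5)*14 + 64 = ((1 + 0 + 0)/5)*14 + 64 = ((1/5)*1)*14 + 64 = (1/5)*14 + 64 = 14/5 + 64 = 334/5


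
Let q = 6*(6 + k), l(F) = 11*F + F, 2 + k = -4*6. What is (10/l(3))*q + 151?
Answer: 353/3 ≈ 117.67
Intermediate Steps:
k = -26 (k = -2 - 4*6 = -2 - 24 = -26)
l(F) = 12*F
q = -120 (q = 6*(6 - 26) = 6*(-20) = -120)
(10/l(3))*q + 151 = (10/((12*3)))*(-120) + 151 = (10/36)*(-120) + 151 = (10*(1/36))*(-120) + 151 = (5/18)*(-120) + 151 = -100/3 + 151 = 353/3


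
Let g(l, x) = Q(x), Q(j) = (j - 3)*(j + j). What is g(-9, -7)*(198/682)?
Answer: 1260/31 ≈ 40.645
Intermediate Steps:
Q(j) = 2*j*(-3 + j) (Q(j) = (-3 + j)*(2*j) = 2*j*(-3 + j))
g(l, x) = 2*x*(-3 + x)
g(-9, -7)*(198/682) = (2*(-7)*(-3 - 7))*(198/682) = (2*(-7)*(-10))*(198*(1/682)) = 140*(9/31) = 1260/31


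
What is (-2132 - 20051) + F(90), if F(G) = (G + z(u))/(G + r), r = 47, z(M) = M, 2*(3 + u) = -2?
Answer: -3038985/137 ≈ -22182.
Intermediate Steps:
u = -4 (u = -3 + (½)*(-2) = -3 - 1 = -4)
F(G) = (-4 + G)/(47 + G) (F(G) = (G - 4)/(G + 47) = (-4 + G)/(47 + G))
(-2132 - 20051) + F(90) = (-2132 - 20051) + (-4 + 90)/(47 + 90) = -22183 + 86/137 = -3038985/137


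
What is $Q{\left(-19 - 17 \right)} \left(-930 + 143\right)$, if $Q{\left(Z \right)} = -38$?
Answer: $29906$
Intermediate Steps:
$Q{\left(-19 - 17 \right)} \left(-930 + 143\right) = - 38 \left(-930 + 143\right) = \left(-38\right) \left(-787\right) = 29906$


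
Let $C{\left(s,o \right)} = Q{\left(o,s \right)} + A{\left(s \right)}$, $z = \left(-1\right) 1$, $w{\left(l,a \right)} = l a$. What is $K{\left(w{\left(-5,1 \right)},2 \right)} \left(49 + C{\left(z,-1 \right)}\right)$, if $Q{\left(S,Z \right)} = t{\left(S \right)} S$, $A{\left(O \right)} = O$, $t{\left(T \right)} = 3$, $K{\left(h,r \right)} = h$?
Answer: $-225$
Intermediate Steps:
$w{\left(l,a \right)} = a l$
$Q{\left(S,Z \right)} = 3 S$
$z = -1$
$C{\left(s,o \right)} = s + 3 o$ ($C{\left(s,o \right)} = 3 o + s = s + 3 o$)
$K{\left(w{\left(-5,1 \right)},2 \right)} \left(49 + C{\left(z,-1 \right)}\right) = 1 \left(-5\right) \left(49 + \left(-1 + 3 \left(-1\right)\right)\right) = - 5 \left(49 - 4\right) = \left(-5\right) 45 = -225$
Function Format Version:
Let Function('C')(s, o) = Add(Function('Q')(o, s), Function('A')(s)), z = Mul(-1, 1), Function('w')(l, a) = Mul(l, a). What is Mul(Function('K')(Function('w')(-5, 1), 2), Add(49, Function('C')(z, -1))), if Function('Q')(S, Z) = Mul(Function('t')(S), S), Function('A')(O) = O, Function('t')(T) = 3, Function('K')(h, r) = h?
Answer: -225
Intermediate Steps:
Function('w')(l, a) = Mul(a, l)
Function('Q')(S, Z) = Mul(3, S)
z = -1
Function('C')(s, o) = Add(s, Mul(3, o)) (Function('C')(s, o) = Add(Mul(3, o), s) = Add(s, Mul(3, o)))
Mul(Function('K')(Function('w')(-5, 1), 2), Add(49, Function('C')(z, -1))) = Mul(Mul(1, -5), Add(49, Add(-1, Mul(3, -1)))) = Mul(-5, Add(49, Add(-1, -3))) = Mul(-5, Add(49, -4)) = Mul(-5, 45) = -225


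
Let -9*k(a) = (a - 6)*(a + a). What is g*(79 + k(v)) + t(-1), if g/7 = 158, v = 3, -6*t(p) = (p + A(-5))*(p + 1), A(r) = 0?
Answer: 89586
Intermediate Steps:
t(p) = -p*(1 + p)/6 (t(p) = -(p + 0)*(p + 1)/6 = -p*(1 + p)/6)
k(a) = -2*a*(-6 + a)/9 (k(a) = -(a - 6)*(a + a)/9 = -(-6 + a)*2*a/9 = -2*a*(-6 + a)/9)
g = 1106 (g = 7*158 = 1106)
g*(79 + k(v)) + t(-1) = 1106*(79 + (2/9)*3*(6 - 1*3)) + (⅙)*(-1)*(-1 - 1*(-1)) = 1106*(79 + (2/9)*3*(6 - 3)) + (⅙)*(-1)*(-1 + 1) = 1106*(79 + (2/9)*3*3) + (⅙)*(-1)*0 = 1106*(79 + 2) + 0 = 1106*81 + 0 = 89586 + 0 = 89586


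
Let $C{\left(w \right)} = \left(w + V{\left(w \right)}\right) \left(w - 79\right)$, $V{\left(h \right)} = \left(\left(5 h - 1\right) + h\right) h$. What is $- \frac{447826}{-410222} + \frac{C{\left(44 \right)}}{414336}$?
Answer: $\frac{97763423}{885259076} \approx 0.11043$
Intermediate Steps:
$V{\left(h \right)} = h \left(-1 + 6 h\right)$ ($V{\left(h \right)} = \left(\left(-1 + 5 h\right) + h\right) h = \left(-1 + 6 h\right) h = h \left(-1 + 6 h\right)$)
$C{\left(w \right)} = \left(-79 + w\right) \left(w + w \left(-1 + 6 w\right)\right)$ ($C{\left(w \right)} = \left(w + w \left(-1 + 6 w\right)\right) \left(w - 79\right) = \left(w + w \left(-1 + 6 w\right)\right) \left(-79 + w\right) = \left(-79 + w\right) \left(w + w \left(-1 + 6 w\right)\right)$)
$- \frac{447826}{-410222} + \frac{C{\left(44 \right)}}{414336} = - \frac{447826}{-410222} + \frac{6 \cdot 44^{2} \left(-79 + 44\right)}{414336} = \left(-447826\right) \left(- \frac{1}{410222}\right) + 6 \cdot 1936 \left(-35\right) \frac{1}{414336} = \frac{223913}{205111} - \frac{4235}{4316} = \frac{97763423}{885259076}$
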